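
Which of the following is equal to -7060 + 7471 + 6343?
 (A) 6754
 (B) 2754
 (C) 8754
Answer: A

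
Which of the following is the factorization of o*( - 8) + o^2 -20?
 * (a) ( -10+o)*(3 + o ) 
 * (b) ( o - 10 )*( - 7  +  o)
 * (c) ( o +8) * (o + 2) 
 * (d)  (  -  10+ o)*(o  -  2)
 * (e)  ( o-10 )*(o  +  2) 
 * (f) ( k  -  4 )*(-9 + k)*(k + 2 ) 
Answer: e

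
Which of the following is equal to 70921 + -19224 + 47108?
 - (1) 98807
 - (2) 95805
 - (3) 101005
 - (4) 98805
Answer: 4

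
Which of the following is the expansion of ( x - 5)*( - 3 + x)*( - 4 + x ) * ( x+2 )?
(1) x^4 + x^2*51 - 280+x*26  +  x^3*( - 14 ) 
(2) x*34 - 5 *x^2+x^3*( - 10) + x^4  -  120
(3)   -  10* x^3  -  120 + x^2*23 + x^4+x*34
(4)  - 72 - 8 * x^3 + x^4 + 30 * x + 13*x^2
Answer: 3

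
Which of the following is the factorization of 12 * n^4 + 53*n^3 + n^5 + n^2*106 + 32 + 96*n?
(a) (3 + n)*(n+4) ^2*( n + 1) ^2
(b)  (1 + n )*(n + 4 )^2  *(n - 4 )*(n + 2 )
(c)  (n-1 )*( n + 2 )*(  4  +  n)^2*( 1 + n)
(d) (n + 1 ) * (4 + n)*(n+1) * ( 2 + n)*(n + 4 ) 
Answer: d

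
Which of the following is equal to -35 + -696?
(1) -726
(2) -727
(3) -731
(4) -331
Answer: 3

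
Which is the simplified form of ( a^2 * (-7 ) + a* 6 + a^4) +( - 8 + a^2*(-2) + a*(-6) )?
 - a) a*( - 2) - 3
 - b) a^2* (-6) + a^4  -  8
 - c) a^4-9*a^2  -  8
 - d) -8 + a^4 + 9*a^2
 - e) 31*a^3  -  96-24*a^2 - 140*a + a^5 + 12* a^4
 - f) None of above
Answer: c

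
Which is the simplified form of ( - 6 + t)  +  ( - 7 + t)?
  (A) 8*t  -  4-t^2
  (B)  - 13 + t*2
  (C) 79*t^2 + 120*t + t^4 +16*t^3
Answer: B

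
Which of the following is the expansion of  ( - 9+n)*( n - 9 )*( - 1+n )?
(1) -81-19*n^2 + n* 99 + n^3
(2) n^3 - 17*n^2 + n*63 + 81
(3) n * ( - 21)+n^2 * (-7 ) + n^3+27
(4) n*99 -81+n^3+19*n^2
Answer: 1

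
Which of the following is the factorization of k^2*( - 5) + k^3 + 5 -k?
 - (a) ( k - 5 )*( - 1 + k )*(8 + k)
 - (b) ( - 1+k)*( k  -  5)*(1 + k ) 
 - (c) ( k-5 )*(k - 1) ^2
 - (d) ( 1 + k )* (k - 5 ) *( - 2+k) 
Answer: b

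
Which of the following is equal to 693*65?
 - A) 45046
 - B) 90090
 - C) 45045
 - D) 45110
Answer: C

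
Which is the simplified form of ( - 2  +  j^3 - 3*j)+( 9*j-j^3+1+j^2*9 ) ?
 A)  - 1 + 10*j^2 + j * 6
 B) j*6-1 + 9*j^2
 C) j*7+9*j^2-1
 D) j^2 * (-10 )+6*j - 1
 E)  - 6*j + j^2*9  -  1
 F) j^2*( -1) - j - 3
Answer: B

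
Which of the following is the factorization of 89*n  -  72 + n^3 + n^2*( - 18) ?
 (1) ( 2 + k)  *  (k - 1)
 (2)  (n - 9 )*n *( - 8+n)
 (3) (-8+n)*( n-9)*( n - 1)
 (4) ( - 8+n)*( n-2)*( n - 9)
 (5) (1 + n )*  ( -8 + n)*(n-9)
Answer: 3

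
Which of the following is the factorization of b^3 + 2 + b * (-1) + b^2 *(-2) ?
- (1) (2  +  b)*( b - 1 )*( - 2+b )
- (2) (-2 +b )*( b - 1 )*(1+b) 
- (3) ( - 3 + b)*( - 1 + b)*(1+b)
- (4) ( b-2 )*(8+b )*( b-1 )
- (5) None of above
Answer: 2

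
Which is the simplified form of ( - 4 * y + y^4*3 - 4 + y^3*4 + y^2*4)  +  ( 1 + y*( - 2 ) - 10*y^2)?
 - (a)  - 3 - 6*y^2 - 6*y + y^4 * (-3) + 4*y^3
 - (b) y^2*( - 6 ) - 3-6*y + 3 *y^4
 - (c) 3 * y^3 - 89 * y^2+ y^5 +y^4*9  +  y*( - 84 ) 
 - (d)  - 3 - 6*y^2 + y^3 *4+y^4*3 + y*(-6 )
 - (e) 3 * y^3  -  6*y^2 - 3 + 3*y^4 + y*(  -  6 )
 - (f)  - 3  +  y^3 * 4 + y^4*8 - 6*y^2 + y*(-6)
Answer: d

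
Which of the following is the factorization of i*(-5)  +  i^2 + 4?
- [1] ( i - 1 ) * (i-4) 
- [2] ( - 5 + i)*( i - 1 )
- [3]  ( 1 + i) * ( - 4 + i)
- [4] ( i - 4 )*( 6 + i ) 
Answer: 1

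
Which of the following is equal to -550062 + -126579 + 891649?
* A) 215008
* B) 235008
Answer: A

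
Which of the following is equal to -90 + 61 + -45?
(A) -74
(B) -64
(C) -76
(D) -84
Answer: A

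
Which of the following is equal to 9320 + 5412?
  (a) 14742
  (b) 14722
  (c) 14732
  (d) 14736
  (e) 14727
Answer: c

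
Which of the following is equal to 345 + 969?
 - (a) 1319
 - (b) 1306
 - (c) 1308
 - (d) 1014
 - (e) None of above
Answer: e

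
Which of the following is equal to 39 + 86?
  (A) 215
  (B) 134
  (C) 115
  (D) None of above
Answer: D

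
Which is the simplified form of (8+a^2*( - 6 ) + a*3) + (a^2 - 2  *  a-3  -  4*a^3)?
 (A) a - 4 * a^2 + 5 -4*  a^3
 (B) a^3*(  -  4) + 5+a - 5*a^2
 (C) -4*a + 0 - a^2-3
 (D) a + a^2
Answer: B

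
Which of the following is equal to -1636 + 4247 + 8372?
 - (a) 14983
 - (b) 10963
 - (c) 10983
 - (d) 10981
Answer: c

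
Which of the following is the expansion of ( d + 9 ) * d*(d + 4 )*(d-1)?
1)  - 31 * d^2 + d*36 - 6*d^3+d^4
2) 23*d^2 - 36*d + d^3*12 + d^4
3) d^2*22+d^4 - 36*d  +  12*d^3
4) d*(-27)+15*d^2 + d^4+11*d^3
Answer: 2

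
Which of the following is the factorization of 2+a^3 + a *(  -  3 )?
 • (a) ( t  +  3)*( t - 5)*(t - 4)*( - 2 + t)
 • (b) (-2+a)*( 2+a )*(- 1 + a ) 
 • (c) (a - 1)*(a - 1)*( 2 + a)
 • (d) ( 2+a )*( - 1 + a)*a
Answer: c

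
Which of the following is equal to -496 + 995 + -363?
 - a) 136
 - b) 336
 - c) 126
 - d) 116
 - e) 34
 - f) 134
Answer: a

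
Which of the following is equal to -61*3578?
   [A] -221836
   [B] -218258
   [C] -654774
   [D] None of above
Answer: B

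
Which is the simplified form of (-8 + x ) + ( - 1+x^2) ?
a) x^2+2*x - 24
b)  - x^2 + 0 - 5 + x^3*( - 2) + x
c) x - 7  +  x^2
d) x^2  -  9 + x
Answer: d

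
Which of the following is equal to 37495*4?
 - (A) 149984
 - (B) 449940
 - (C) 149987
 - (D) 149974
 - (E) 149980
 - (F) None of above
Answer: E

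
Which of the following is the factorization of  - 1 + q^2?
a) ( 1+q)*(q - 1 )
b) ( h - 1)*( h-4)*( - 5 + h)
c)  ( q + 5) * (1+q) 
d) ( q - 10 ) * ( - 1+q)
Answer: a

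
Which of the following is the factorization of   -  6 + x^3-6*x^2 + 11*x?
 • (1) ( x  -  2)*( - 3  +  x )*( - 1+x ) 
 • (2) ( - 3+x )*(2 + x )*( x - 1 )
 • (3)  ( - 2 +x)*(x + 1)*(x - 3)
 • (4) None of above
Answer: 1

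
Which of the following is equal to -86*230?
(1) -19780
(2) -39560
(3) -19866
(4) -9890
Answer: 1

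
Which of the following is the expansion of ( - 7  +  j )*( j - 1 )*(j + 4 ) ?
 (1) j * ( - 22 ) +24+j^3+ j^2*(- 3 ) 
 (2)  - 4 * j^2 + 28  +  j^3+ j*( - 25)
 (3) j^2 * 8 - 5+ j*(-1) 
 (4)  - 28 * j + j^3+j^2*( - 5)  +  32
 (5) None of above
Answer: 2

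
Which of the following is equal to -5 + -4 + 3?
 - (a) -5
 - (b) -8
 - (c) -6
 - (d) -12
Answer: c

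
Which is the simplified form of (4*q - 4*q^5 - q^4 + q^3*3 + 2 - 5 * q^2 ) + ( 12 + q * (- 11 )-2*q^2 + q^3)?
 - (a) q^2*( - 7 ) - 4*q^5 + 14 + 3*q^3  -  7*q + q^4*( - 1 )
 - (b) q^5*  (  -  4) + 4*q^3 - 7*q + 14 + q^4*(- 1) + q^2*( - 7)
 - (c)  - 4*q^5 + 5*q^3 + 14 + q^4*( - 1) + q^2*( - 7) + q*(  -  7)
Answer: b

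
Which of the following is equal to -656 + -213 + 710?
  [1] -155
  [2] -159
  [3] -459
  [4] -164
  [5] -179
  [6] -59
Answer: 2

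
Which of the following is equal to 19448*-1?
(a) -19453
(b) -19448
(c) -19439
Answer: b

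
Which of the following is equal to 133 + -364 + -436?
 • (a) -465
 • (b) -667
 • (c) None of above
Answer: b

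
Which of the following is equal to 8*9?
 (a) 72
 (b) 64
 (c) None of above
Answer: a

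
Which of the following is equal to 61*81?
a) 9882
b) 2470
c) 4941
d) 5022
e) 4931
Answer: c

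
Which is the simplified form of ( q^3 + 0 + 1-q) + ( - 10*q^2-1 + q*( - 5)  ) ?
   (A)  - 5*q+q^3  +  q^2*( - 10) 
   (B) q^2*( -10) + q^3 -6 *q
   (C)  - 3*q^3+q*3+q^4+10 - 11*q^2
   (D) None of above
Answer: B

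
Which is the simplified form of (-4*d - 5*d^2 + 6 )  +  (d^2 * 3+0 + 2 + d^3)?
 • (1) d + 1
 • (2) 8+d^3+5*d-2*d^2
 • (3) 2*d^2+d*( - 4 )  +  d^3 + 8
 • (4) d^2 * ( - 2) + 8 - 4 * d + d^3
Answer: 4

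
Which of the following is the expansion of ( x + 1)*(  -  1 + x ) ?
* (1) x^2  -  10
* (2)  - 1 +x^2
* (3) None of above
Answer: 2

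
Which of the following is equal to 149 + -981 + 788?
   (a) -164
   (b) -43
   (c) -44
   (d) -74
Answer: c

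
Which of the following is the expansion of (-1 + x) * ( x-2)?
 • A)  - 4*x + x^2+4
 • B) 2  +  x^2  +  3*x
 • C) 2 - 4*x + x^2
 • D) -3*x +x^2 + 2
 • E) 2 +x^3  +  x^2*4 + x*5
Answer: D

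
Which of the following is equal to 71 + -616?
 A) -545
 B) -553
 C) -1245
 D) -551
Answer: A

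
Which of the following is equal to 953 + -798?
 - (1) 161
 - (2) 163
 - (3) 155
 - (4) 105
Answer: 3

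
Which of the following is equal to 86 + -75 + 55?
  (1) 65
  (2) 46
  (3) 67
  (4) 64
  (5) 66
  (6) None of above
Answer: 5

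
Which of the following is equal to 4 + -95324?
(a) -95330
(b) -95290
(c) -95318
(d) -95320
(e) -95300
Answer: d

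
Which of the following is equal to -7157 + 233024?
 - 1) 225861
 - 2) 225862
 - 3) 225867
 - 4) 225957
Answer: 3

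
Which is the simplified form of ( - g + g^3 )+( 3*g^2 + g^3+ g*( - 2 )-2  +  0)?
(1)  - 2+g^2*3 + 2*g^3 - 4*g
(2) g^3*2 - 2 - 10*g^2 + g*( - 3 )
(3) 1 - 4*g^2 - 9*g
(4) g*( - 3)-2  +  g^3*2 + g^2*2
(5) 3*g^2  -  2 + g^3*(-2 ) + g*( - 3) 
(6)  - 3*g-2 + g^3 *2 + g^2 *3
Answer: 6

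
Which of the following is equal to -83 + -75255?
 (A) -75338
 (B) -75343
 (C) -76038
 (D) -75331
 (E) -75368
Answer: A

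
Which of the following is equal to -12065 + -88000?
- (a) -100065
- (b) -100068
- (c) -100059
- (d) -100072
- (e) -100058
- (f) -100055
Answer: a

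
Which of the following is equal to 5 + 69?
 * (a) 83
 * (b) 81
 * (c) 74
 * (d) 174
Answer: c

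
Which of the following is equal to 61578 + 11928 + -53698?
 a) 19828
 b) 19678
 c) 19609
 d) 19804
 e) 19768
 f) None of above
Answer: f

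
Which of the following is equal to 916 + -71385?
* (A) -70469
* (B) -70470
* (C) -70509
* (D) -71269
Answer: A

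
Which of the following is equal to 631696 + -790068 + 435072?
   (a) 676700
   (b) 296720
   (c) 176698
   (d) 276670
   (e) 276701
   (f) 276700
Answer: f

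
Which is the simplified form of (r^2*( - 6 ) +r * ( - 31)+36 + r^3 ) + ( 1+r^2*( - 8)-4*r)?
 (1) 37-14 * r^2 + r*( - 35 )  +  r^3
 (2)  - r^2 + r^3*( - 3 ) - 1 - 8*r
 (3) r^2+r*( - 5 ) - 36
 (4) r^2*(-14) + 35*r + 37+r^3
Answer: 1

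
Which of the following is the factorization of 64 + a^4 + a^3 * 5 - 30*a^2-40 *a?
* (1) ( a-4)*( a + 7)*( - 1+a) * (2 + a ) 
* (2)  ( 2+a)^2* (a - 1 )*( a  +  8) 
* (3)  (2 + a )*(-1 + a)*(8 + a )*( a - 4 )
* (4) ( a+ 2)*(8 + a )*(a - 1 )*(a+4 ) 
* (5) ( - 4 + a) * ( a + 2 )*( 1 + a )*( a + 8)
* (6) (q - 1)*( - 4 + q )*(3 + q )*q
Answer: 3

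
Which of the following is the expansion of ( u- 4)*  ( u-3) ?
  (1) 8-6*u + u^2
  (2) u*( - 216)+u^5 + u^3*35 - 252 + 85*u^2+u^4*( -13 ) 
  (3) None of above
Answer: 3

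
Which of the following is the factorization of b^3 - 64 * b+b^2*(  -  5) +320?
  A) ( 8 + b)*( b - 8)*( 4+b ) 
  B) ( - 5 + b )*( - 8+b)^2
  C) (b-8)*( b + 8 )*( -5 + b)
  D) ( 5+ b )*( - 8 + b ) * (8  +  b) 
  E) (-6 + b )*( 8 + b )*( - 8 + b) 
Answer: C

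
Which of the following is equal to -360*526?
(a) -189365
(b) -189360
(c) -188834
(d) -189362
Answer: b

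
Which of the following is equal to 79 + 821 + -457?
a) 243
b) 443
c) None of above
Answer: b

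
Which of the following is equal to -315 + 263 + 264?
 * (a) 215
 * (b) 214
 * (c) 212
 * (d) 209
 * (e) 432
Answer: c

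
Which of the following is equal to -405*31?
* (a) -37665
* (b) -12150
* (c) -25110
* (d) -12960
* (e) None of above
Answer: e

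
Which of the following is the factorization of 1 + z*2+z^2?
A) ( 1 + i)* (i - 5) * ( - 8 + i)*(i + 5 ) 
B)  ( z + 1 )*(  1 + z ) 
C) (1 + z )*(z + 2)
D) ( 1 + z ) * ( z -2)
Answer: B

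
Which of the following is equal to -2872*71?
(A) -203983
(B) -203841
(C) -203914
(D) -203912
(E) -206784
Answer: D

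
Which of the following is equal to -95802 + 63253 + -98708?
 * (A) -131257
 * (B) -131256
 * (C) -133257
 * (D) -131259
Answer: A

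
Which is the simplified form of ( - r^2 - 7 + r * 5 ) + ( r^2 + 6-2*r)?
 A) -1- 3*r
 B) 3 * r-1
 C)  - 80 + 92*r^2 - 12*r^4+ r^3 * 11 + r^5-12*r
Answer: B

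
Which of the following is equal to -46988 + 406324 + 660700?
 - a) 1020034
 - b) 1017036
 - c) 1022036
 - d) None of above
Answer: d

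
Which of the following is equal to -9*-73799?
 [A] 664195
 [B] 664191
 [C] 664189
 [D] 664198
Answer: B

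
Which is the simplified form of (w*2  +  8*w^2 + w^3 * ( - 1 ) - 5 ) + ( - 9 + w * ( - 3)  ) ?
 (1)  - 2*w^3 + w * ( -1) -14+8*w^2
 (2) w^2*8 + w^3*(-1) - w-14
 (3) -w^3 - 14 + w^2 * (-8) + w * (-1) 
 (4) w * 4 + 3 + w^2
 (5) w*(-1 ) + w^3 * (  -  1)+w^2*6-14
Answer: 2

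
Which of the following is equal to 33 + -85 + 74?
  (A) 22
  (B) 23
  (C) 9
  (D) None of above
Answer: A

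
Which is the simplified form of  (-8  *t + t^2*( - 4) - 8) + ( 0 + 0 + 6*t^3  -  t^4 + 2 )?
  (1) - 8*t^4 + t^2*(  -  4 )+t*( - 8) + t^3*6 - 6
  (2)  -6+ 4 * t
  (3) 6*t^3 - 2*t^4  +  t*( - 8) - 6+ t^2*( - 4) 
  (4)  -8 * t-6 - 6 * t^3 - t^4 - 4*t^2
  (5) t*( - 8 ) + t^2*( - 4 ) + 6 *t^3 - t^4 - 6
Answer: 5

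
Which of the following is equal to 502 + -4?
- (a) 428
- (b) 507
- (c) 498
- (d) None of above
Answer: c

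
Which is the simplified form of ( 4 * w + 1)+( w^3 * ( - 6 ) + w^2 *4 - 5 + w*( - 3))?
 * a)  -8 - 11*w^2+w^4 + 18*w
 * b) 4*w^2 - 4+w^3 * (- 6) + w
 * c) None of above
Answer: b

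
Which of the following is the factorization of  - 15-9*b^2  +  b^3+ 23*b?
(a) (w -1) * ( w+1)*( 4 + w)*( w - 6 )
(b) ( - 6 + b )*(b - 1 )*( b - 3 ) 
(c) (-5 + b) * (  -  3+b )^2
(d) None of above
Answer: d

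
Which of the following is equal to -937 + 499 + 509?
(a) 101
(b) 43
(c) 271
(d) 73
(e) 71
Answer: e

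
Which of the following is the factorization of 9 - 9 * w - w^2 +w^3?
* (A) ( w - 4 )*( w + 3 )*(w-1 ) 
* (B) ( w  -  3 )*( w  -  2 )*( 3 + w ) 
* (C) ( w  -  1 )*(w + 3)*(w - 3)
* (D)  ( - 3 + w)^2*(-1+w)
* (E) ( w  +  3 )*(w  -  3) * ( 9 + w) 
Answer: C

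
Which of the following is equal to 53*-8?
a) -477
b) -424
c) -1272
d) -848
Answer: b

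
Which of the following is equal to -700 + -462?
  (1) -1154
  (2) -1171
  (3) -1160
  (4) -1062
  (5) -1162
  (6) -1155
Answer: 5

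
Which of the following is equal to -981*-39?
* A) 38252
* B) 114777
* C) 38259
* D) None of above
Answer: C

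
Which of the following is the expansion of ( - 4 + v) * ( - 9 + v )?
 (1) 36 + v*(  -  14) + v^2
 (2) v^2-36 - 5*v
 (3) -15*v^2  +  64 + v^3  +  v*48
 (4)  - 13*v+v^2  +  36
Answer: 4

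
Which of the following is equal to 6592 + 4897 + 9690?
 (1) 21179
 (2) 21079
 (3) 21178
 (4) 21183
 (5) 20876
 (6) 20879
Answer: 1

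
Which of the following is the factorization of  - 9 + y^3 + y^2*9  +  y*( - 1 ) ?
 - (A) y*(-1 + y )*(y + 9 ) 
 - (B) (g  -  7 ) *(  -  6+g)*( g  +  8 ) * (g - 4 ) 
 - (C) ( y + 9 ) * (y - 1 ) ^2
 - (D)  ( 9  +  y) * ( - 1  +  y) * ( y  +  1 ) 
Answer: D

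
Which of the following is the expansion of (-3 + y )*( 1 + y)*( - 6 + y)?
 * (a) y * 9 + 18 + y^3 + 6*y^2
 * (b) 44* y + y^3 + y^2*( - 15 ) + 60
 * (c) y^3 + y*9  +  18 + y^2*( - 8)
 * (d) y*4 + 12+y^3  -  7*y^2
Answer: c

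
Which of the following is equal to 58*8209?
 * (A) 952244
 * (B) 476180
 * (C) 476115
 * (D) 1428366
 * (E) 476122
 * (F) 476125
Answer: E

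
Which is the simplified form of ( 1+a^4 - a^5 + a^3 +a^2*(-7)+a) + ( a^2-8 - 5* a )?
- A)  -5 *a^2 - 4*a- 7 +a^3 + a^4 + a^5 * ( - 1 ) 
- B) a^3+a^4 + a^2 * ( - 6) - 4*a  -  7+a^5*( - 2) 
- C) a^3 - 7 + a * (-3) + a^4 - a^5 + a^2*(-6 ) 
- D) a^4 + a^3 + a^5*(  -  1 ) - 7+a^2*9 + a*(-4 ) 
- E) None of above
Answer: E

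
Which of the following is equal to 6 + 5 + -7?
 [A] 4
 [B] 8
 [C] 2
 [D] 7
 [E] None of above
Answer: A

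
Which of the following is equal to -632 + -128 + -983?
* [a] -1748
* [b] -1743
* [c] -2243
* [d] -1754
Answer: b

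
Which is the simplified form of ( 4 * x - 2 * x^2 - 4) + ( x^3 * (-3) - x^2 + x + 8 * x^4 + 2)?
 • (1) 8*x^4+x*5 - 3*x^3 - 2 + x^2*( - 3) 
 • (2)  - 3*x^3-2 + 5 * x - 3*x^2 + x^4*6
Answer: 1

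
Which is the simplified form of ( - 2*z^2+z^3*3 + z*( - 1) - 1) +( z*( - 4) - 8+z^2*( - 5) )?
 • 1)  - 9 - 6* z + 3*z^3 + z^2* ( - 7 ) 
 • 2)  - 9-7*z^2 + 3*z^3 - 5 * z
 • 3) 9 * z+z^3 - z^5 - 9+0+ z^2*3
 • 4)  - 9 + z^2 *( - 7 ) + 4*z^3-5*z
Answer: 2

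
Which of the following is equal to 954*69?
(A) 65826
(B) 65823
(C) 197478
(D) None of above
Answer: A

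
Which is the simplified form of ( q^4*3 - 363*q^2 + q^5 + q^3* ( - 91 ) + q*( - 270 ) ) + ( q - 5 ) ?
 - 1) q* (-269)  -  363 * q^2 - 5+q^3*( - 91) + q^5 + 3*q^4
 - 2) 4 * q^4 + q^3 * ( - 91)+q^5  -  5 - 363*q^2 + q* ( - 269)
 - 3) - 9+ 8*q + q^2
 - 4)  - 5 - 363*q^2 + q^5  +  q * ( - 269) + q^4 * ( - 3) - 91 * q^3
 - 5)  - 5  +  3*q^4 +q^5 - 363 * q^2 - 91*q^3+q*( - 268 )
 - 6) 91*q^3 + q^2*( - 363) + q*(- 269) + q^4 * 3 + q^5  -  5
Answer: 1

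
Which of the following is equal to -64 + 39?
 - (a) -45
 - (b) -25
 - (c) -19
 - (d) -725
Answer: b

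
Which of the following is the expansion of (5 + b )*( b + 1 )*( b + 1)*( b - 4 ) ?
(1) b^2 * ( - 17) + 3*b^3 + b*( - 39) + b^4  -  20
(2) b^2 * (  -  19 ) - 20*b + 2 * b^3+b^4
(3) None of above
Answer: 1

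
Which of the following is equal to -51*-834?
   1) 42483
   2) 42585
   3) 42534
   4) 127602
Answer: 3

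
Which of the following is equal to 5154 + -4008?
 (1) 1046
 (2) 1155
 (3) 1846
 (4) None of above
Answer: 4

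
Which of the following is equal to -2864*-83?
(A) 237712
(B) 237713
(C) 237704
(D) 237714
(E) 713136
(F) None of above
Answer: A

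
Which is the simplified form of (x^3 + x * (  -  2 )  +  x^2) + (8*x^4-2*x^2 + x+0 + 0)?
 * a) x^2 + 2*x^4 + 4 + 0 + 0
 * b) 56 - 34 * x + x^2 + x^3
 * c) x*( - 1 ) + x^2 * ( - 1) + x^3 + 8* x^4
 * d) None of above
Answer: c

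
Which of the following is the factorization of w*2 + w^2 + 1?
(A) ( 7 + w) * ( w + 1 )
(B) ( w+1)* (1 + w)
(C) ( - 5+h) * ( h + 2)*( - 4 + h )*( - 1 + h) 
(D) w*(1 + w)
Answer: B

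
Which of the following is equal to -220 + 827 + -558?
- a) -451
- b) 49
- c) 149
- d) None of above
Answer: b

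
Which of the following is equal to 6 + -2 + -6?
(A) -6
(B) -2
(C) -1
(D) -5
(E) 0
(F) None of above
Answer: B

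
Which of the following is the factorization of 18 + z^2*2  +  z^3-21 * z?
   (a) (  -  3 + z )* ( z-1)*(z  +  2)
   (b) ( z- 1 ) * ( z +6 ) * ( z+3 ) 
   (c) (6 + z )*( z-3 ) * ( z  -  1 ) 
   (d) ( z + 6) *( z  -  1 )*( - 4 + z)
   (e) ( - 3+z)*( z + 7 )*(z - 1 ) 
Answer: c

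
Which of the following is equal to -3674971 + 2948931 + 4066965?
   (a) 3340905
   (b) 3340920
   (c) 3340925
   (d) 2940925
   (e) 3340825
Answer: c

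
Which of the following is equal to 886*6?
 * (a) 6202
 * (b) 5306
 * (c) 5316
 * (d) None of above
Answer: c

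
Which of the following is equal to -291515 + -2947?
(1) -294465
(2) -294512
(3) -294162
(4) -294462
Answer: 4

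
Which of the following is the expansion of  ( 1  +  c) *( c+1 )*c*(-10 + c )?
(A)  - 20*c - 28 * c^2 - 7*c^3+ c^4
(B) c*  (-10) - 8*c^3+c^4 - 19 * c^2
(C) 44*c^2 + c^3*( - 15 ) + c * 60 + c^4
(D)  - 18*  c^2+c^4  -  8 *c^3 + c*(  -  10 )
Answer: B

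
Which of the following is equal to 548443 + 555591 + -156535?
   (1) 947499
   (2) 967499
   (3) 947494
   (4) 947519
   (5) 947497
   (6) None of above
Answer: 1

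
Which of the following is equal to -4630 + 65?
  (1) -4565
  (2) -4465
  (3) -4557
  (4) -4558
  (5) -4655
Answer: 1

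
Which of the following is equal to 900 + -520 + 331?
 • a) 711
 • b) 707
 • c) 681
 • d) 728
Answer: a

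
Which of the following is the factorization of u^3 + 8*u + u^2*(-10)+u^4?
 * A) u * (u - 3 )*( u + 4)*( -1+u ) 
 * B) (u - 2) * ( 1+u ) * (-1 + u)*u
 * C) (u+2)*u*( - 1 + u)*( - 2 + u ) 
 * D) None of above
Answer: D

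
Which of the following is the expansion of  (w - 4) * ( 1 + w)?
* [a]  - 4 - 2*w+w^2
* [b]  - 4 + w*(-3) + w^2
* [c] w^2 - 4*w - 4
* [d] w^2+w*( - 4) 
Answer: b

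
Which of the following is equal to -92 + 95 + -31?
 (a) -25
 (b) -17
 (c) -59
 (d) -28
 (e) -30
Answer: d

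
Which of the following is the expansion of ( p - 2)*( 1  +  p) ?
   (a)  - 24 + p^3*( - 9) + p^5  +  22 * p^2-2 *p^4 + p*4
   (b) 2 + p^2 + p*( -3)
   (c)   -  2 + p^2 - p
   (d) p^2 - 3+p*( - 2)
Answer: c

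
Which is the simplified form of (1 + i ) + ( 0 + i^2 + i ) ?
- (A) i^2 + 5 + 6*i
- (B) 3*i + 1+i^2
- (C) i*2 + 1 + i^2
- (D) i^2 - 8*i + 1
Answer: C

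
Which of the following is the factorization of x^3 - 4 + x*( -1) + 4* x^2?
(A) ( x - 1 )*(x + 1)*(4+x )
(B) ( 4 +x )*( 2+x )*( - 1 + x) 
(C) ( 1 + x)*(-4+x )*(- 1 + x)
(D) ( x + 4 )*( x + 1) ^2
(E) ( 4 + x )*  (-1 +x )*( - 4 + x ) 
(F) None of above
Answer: A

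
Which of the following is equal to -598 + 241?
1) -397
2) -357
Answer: 2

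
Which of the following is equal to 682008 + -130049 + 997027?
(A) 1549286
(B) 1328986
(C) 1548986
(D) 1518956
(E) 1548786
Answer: C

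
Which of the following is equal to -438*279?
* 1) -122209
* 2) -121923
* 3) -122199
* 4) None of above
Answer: 4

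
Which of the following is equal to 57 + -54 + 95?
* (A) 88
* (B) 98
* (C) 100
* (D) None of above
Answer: B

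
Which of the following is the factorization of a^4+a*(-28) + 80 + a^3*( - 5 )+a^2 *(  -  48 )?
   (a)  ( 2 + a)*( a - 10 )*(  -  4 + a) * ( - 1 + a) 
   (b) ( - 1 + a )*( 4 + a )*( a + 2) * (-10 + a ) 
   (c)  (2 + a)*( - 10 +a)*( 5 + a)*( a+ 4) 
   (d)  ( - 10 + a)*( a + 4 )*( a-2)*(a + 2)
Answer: b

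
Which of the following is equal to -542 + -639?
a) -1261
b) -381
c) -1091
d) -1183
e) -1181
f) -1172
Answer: e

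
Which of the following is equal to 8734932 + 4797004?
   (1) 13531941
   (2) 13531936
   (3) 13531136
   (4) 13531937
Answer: 2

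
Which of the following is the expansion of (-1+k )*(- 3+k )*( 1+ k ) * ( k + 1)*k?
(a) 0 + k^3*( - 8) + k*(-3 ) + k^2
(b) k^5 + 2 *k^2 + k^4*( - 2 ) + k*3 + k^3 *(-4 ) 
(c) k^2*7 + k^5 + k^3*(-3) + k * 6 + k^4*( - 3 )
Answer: b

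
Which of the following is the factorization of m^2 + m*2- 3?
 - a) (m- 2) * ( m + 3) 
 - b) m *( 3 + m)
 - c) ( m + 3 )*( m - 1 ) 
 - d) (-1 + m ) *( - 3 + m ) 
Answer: c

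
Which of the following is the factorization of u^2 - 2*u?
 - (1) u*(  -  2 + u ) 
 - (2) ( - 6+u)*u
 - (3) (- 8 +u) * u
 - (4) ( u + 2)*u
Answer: 1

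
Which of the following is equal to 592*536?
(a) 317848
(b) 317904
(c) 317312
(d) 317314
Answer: c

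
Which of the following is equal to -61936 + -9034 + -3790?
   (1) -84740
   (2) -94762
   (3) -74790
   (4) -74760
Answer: 4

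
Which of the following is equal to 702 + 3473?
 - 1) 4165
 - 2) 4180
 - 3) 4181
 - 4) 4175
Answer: 4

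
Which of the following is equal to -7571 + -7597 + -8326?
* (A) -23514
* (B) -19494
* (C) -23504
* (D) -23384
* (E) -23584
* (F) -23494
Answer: F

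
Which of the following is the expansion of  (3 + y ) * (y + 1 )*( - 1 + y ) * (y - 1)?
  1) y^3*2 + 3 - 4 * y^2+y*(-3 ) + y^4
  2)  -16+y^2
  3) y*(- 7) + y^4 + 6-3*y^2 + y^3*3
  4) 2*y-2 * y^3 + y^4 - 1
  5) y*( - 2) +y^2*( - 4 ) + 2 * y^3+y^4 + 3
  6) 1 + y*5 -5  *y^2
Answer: 5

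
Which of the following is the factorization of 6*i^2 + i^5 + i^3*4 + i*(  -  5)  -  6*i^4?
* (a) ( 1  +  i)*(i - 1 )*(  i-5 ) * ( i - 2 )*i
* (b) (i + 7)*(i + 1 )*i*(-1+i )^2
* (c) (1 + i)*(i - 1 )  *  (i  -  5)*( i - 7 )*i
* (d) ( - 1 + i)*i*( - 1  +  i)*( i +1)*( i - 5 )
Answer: d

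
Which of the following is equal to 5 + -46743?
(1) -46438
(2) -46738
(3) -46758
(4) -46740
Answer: 2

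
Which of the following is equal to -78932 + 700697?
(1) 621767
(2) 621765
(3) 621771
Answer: 2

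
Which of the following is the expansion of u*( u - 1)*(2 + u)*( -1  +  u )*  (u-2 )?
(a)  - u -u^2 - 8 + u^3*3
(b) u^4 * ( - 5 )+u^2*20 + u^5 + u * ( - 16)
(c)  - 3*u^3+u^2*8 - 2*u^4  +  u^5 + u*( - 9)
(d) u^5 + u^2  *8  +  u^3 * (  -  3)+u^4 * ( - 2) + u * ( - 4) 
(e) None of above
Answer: d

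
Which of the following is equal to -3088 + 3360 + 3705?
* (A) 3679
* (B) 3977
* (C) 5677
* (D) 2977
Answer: B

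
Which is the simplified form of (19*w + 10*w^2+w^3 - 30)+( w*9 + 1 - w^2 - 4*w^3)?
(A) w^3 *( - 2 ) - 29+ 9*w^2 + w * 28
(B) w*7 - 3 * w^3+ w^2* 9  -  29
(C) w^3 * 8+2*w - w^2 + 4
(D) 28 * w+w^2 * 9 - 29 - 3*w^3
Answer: D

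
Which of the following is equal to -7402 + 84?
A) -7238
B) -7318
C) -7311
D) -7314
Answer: B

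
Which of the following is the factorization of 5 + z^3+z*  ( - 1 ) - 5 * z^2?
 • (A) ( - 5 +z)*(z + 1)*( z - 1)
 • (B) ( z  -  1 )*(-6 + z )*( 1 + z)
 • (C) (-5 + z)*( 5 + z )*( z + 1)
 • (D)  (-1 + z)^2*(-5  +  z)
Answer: A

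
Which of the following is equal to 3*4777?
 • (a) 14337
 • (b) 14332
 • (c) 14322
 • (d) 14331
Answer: d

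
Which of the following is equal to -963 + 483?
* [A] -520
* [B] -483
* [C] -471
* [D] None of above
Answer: D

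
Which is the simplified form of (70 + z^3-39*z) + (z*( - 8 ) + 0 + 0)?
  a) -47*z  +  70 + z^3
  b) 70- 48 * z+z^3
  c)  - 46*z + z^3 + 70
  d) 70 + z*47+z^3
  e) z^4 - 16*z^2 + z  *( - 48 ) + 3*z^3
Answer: a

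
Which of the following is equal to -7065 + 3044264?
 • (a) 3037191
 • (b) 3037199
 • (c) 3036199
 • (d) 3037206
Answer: b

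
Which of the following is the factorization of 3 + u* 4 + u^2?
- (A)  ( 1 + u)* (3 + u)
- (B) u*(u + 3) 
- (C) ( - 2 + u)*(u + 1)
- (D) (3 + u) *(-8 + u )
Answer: A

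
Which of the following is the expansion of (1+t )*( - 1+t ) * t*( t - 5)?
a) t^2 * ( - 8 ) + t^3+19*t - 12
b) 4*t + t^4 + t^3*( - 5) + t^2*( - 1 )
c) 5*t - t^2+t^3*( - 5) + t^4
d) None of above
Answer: c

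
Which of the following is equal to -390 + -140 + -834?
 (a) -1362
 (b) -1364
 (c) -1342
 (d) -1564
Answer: b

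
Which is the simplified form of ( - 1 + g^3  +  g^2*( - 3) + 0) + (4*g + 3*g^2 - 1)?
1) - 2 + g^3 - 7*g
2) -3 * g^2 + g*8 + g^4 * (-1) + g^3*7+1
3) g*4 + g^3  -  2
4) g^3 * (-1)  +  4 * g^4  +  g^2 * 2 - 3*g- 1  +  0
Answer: 3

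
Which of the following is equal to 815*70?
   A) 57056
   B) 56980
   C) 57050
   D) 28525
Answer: C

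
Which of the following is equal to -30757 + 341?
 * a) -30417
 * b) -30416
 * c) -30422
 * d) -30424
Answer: b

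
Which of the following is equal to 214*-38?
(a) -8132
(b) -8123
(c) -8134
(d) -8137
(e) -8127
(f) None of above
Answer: a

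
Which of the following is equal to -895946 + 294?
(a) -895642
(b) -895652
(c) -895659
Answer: b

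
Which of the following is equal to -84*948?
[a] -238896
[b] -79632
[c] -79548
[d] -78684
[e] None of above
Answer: b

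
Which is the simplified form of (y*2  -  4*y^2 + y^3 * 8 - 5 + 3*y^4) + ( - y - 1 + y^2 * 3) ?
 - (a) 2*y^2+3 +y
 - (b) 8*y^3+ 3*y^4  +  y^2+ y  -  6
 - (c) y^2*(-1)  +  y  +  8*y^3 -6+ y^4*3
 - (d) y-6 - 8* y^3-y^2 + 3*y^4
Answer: c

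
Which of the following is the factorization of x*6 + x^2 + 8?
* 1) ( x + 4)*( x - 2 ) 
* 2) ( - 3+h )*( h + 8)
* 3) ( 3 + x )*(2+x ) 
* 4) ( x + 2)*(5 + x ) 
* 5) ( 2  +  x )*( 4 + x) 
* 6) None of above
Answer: 5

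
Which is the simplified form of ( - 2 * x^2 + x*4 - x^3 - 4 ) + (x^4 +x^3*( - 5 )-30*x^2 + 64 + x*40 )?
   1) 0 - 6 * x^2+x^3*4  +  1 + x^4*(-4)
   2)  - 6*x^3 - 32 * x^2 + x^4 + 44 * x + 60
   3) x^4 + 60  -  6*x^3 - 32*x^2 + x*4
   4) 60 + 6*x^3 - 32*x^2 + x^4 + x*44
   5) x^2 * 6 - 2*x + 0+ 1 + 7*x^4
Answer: 2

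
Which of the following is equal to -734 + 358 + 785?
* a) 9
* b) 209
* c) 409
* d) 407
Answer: c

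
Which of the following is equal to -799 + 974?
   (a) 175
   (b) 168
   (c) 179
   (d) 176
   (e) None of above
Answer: a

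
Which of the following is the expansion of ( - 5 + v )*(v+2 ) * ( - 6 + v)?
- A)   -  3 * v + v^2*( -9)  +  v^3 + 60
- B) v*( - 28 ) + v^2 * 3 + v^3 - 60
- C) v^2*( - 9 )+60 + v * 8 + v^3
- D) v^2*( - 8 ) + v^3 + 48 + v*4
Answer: C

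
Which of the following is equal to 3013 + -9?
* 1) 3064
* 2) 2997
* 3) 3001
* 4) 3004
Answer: 4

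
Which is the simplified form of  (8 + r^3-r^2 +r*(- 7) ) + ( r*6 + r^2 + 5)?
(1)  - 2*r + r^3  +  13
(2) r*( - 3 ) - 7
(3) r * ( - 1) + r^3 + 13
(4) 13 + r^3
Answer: 3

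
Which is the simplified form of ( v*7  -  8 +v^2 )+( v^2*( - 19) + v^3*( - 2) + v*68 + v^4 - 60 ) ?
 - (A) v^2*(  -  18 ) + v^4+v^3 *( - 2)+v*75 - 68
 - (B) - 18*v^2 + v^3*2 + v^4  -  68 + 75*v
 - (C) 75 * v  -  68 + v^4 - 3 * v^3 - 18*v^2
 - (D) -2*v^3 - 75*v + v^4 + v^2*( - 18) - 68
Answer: A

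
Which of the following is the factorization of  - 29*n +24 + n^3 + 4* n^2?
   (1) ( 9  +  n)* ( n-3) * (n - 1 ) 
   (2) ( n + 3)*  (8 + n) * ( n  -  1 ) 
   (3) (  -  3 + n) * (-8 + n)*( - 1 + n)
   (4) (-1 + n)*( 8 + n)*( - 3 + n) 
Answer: 4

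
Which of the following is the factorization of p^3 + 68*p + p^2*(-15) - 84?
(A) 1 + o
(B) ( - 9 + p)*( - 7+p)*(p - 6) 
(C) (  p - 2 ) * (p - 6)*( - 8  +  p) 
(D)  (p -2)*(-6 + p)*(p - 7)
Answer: D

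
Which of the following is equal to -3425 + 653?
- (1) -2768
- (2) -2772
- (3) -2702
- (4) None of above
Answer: 2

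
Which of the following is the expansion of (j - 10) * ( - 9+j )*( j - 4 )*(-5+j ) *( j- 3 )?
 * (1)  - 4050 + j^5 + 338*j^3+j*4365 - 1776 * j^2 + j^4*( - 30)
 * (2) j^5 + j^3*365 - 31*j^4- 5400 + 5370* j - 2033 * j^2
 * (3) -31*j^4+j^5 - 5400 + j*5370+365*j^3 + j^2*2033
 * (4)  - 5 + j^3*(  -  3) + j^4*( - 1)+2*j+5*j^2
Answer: 2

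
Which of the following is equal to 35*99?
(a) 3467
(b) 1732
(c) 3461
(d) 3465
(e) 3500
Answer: d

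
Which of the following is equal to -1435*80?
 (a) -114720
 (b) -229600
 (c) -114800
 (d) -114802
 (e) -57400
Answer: c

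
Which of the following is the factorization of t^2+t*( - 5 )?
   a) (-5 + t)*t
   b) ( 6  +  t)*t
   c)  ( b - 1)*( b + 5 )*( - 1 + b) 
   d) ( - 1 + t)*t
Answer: a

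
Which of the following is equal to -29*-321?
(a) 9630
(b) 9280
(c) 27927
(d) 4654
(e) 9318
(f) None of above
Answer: f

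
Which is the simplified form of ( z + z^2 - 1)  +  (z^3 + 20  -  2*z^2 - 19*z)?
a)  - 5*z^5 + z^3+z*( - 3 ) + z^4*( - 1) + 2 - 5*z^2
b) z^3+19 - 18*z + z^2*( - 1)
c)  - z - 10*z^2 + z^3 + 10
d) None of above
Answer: b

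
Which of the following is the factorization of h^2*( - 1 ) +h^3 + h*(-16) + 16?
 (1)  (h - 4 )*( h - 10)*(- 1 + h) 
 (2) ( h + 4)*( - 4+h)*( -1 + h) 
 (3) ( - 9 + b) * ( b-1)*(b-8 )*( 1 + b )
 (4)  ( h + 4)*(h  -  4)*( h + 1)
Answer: 2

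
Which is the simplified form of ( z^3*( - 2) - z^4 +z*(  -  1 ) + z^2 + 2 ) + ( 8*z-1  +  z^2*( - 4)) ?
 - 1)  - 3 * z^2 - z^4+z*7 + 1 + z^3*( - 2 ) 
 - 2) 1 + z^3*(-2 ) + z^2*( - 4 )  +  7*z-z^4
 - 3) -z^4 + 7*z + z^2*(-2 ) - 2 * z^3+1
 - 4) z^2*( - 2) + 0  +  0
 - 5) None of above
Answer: 1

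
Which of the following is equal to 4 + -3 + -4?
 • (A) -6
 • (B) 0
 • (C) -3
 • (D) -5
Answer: C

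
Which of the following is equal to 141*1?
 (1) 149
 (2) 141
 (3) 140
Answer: 2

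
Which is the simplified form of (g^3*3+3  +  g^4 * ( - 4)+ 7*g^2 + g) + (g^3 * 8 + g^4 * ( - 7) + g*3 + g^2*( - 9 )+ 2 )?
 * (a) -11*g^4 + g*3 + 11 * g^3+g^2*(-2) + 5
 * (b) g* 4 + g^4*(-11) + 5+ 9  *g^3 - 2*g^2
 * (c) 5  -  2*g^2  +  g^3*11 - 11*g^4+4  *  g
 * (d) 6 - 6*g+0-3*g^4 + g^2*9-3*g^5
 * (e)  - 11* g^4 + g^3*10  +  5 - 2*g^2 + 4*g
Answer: c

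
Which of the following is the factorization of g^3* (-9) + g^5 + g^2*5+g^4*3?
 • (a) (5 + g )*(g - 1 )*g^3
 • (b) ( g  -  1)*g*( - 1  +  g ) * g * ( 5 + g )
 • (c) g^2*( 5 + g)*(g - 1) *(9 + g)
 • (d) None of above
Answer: b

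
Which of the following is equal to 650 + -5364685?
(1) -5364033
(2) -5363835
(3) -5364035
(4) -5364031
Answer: 3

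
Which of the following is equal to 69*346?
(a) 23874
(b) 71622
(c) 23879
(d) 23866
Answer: a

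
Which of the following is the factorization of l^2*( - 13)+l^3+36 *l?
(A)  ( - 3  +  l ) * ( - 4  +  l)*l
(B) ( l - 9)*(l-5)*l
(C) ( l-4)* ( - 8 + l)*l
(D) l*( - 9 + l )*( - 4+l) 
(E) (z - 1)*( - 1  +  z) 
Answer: D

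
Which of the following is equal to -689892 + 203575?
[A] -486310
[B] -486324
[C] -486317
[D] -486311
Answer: C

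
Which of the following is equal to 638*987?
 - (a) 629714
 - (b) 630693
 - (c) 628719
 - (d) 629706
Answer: d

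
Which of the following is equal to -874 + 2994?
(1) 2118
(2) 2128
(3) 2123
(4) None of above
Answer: 4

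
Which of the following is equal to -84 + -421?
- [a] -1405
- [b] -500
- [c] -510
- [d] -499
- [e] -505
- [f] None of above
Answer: e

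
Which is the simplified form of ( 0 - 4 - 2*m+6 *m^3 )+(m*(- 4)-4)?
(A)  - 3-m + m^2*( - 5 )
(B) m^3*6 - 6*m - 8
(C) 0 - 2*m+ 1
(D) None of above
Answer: B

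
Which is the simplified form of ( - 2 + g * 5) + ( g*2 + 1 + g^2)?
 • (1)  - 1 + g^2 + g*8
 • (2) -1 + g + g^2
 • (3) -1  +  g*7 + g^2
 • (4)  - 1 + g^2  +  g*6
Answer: 3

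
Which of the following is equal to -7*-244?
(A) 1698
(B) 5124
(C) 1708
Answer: C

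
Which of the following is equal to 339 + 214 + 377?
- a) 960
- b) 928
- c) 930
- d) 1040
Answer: c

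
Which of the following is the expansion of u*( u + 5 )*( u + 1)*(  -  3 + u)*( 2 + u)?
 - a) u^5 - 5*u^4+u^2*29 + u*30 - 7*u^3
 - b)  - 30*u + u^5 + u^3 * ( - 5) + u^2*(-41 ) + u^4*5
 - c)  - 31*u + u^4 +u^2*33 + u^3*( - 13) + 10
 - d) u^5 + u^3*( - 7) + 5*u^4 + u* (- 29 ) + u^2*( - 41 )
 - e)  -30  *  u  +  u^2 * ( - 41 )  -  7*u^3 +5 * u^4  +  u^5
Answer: e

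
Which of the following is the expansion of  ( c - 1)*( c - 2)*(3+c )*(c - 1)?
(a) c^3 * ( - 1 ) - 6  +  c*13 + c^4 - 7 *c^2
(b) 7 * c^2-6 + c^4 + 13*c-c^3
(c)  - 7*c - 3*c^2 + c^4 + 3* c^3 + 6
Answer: a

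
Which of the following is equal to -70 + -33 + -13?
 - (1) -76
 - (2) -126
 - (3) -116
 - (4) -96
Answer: 3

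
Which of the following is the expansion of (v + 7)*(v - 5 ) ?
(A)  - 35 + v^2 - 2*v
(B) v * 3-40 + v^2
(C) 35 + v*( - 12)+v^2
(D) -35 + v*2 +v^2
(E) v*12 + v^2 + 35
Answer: D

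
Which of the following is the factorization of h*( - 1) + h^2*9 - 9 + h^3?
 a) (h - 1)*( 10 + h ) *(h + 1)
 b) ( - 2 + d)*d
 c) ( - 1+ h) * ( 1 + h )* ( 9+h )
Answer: c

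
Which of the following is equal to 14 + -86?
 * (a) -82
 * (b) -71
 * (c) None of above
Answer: c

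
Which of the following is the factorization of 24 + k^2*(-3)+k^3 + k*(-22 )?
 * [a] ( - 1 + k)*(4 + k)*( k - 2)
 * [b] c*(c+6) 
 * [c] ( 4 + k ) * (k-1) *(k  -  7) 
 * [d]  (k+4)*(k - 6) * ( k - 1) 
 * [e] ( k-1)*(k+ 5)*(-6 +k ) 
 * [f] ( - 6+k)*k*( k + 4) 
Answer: d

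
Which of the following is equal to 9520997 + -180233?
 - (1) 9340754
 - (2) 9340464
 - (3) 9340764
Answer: 3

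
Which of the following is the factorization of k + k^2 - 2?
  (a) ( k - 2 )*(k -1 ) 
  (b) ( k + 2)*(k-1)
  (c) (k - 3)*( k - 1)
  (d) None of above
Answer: b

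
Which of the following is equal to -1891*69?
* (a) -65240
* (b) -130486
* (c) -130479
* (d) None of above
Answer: c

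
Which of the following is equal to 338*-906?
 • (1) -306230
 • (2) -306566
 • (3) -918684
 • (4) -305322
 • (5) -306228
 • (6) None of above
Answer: 5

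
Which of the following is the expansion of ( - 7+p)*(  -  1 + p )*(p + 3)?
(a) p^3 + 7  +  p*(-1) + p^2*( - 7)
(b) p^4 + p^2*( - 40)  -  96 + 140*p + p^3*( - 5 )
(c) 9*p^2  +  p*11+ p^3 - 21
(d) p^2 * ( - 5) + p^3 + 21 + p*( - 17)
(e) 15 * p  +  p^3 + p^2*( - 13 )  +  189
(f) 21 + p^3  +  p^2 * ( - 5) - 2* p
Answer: d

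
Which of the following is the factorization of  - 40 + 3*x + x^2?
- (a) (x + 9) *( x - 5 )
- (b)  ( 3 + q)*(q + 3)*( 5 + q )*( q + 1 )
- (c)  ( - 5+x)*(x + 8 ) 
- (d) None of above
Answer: c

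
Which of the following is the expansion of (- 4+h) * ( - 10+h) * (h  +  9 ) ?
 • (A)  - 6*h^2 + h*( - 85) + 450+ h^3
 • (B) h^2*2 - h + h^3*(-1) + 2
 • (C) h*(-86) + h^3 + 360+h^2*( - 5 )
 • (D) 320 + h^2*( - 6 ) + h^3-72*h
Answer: C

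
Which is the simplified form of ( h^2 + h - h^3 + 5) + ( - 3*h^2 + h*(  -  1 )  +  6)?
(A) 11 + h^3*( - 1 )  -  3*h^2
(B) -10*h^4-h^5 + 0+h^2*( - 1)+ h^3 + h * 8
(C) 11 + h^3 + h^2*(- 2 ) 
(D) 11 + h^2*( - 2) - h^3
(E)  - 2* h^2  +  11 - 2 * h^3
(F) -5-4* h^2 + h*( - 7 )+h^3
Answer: D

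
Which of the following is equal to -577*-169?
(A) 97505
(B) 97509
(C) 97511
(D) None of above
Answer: D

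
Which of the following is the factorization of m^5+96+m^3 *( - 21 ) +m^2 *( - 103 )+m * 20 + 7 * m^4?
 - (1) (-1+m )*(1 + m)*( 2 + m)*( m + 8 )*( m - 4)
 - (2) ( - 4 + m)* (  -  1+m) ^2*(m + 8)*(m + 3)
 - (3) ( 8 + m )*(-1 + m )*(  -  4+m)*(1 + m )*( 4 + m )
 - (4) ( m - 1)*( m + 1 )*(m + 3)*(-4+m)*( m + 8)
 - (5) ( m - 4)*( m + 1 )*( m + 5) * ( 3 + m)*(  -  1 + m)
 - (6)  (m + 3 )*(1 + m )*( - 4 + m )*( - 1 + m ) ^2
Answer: 4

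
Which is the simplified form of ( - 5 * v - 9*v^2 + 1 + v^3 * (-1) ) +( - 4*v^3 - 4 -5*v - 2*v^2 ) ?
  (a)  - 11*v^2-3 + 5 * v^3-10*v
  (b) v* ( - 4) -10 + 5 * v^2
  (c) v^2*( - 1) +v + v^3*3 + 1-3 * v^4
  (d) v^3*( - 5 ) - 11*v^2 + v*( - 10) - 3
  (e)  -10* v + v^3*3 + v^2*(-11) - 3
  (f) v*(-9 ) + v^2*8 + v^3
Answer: d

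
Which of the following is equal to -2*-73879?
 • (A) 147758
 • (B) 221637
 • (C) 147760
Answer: A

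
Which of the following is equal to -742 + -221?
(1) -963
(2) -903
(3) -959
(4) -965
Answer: 1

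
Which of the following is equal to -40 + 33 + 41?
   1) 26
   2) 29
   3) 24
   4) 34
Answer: 4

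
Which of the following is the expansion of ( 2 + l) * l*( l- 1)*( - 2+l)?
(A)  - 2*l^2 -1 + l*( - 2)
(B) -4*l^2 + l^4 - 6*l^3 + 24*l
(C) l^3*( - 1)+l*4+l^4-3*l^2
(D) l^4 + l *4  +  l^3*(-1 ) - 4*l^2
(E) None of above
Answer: D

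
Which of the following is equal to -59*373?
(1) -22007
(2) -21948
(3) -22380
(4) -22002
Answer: 1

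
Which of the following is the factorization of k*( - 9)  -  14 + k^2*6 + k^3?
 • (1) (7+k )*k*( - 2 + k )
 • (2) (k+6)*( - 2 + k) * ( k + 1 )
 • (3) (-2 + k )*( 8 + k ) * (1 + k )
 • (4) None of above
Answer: 4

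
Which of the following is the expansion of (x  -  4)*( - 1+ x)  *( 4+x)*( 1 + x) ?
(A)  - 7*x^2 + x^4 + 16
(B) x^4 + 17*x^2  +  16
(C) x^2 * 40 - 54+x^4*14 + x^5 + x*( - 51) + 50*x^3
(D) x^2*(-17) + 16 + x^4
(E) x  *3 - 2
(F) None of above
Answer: D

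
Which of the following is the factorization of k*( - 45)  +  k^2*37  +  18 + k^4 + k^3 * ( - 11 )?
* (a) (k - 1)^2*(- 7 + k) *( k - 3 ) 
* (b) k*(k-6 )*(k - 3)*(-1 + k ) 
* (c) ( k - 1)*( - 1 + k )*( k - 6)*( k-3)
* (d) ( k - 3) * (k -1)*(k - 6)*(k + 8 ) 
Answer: c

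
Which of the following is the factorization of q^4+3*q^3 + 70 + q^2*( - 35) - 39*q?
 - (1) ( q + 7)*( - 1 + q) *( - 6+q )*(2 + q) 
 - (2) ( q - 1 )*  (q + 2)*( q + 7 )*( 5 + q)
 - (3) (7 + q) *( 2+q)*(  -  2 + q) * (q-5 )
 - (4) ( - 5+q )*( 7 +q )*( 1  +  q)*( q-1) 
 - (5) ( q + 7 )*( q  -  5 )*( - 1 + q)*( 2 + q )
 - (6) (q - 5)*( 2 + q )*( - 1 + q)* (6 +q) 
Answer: 5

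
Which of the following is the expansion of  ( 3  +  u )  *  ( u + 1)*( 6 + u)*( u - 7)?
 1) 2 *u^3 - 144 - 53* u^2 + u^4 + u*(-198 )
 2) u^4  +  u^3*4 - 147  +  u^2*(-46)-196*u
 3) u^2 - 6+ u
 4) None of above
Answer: 4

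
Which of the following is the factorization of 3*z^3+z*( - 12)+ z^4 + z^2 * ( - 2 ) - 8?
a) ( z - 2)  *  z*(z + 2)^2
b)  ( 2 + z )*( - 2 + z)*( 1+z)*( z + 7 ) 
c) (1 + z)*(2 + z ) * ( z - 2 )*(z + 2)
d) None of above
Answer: c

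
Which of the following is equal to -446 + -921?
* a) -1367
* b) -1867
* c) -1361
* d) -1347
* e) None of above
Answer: a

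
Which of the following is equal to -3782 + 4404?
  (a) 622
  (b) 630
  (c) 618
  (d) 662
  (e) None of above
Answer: a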